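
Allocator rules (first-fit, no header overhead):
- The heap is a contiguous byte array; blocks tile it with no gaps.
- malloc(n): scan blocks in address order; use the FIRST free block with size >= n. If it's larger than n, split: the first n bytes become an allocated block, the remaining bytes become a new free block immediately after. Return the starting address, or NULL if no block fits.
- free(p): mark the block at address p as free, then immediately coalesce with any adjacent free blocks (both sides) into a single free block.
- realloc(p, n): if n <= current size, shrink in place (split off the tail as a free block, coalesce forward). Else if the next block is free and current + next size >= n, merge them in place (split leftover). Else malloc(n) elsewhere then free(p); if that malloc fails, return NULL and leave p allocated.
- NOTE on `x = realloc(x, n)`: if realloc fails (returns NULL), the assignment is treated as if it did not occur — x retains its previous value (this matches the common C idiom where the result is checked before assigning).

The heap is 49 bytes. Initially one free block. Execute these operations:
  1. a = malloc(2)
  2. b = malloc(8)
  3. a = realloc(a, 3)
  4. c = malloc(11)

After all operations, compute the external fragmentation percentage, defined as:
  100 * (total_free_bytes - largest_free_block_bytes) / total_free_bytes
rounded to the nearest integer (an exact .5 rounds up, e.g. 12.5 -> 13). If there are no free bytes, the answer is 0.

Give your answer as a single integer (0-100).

Answer: 7

Derivation:
Op 1: a = malloc(2) -> a = 0; heap: [0-1 ALLOC][2-48 FREE]
Op 2: b = malloc(8) -> b = 2; heap: [0-1 ALLOC][2-9 ALLOC][10-48 FREE]
Op 3: a = realloc(a, 3) -> a = 10; heap: [0-1 FREE][2-9 ALLOC][10-12 ALLOC][13-48 FREE]
Op 4: c = malloc(11) -> c = 13; heap: [0-1 FREE][2-9 ALLOC][10-12 ALLOC][13-23 ALLOC][24-48 FREE]
Free blocks: [2 25] total_free=27 largest=25 -> 100*(27-25)/27 = 200/27 ≈ 7.407 -> rounds to 7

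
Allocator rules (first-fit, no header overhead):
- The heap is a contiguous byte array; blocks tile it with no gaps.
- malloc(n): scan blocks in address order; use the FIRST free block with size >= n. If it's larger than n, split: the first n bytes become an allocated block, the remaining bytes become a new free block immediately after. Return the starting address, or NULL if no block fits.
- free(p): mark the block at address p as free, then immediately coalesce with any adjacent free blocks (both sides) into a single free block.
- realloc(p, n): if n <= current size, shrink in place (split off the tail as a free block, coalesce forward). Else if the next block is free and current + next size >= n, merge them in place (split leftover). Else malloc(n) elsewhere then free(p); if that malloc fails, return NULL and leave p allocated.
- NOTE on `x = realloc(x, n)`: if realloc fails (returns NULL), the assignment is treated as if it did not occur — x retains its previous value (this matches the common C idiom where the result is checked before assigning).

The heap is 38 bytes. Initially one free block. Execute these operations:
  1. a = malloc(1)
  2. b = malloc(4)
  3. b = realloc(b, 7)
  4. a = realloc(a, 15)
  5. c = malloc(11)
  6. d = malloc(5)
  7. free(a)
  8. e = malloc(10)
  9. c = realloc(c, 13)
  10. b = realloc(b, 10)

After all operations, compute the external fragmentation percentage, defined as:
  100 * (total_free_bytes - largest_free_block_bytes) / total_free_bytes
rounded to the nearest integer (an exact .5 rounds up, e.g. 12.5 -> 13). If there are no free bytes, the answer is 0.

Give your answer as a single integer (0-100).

Answer: 38

Derivation:
Op 1: a = malloc(1) -> a = 0; heap: [0-0 ALLOC][1-37 FREE]
Op 2: b = malloc(4) -> b = 1; heap: [0-0 ALLOC][1-4 ALLOC][5-37 FREE]
Op 3: b = realloc(b, 7) -> b = 1; heap: [0-0 ALLOC][1-7 ALLOC][8-37 FREE]
Op 4: a = realloc(a, 15) -> a = 8; heap: [0-0 FREE][1-7 ALLOC][8-22 ALLOC][23-37 FREE]
Op 5: c = malloc(11) -> c = 23; heap: [0-0 FREE][1-7 ALLOC][8-22 ALLOC][23-33 ALLOC][34-37 FREE]
Op 6: d = malloc(5) -> d = NULL; heap: [0-0 FREE][1-7 ALLOC][8-22 ALLOC][23-33 ALLOC][34-37 FREE]
Op 7: free(a) -> (freed a); heap: [0-0 FREE][1-7 ALLOC][8-22 FREE][23-33 ALLOC][34-37 FREE]
Op 8: e = malloc(10) -> e = 8; heap: [0-0 FREE][1-7 ALLOC][8-17 ALLOC][18-22 FREE][23-33 ALLOC][34-37 FREE]
Op 9: c = realloc(c, 13) -> c = 23; heap: [0-0 FREE][1-7 ALLOC][8-17 ALLOC][18-22 FREE][23-35 ALLOC][36-37 FREE]
Op 10: b = realloc(b, 10) -> NULL (b unchanged); heap: [0-0 FREE][1-7 ALLOC][8-17 ALLOC][18-22 FREE][23-35 ALLOC][36-37 FREE]
Free blocks: [1 5 2] total_free=8 largest=5 -> 100*(8-5)/8 = 300/8 = 37.5 -> rounds to 38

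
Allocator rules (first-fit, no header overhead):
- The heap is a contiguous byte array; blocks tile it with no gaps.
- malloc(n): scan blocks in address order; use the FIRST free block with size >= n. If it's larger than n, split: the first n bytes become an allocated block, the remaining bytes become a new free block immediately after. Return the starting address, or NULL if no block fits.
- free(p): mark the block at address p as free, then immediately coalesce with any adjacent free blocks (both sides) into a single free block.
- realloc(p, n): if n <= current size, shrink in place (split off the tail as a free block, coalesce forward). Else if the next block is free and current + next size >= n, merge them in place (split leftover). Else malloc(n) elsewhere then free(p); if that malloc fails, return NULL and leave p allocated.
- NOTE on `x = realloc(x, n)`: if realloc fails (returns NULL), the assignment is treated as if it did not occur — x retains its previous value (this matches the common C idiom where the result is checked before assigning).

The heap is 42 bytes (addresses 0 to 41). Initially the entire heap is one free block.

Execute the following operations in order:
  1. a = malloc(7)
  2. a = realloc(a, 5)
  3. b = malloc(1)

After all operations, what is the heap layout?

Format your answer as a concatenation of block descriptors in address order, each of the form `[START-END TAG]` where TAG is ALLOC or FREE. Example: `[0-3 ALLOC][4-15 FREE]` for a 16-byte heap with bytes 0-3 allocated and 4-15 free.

Op 1: a = malloc(7) -> a = 0; heap: [0-6 ALLOC][7-41 FREE]
Op 2: a = realloc(a, 5) -> a = 0; heap: [0-4 ALLOC][5-41 FREE]
Op 3: b = malloc(1) -> b = 5; heap: [0-4 ALLOC][5-5 ALLOC][6-41 FREE]

Answer: [0-4 ALLOC][5-5 ALLOC][6-41 FREE]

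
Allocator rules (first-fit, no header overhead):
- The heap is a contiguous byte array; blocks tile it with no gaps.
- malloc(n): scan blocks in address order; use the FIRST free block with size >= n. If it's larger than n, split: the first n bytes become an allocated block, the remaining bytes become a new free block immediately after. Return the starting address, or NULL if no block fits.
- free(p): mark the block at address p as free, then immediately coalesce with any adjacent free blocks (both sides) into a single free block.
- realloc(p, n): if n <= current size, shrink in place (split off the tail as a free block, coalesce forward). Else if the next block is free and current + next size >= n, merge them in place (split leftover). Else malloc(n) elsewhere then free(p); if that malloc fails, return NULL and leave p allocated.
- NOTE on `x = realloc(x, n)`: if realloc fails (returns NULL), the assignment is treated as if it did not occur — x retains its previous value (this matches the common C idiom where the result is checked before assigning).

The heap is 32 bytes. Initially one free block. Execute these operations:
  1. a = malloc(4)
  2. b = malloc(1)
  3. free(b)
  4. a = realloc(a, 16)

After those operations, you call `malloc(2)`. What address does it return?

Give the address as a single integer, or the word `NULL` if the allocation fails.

Op 1: a = malloc(4) -> a = 0; heap: [0-3 ALLOC][4-31 FREE]
Op 2: b = malloc(1) -> b = 4; heap: [0-3 ALLOC][4-4 ALLOC][5-31 FREE]
Op 3: free(b) -> (freed b); heap: [0-3 ALLOC][4-31 FREE]
Op 4: a = realloc(a, 16) -> a = 0; heap: [0-15 ALLOC][16-31 FREE]
malloc(2): first-fit scan over [0-15 ALLOC][16-31 FREE] -> 16

Answer: 16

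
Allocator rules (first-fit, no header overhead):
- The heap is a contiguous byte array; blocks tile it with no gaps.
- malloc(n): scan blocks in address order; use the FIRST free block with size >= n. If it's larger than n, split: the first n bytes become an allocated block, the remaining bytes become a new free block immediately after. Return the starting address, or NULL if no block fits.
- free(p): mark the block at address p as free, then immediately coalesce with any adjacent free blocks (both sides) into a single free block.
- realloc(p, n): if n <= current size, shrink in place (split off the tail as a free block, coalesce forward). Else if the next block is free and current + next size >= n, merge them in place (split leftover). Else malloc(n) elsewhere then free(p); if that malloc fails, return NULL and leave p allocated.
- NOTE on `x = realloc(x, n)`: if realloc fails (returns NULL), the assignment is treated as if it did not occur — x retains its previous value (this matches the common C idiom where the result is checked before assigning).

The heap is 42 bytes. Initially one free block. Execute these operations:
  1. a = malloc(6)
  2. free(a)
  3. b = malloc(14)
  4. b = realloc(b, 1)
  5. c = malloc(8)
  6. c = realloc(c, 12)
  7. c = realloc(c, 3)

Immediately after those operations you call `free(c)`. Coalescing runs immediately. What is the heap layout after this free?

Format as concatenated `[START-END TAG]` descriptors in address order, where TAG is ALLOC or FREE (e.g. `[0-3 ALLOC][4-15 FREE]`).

Answer: [0-0 ALLOC][1-41 FREE]

Derivation:
Op 1: a = malloc(6) -> a = 0; heap: [0-5 ALLOC][6-41 FREE]
Op 2: free(a) -> (freed a); heap: [0-41 FREE]
Op 3: b = malloc(14) -> b = 0; heap: [0-13 ALLOC][14-41 FREE]
Op 4: b = realloc(b, 1) -> b = 0; heap: [0-0 ALLOC][1-41 FREE]
Op 5: c = malloc(8) -> c = 1; heap: [0-0 ALLOC][1-8 ALLOC][9-41 FREE]
Op 6: c = realloc(c, 12) -> c = 1; heap: [0-0 ALLOC][1-12 ALLOC][13-41 FREE]
Op 7: c = realloc(c, 3) -> c = 1; heap: [0-0 ALLOC][1-3 ALLOC][4-41 FREE]
free(c): c = 1 -> block [1-3 ALLOC]; mark free, coalesce with adjacent free neighbors -> [0-0 ALLOC][1-41 FREE]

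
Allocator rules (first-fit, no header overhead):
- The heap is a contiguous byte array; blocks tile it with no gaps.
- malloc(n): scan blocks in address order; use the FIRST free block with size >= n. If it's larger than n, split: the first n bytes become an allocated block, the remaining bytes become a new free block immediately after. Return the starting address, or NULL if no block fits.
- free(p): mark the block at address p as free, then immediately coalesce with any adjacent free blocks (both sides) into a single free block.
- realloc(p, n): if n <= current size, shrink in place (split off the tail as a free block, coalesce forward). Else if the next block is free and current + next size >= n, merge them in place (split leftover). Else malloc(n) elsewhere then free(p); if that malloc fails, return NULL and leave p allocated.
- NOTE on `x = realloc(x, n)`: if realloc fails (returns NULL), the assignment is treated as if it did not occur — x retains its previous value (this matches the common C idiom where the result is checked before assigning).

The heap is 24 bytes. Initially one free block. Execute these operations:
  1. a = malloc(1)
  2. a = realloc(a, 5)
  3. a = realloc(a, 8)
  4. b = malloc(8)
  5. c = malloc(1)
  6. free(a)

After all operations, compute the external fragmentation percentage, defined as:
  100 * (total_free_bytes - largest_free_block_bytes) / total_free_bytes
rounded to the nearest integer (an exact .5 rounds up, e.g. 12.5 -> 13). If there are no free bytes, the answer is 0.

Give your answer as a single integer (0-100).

Op 1: a = malloc(1) -> a = 0; heap: [0-0 ALLOC][1-23 FREE]
Op 2: a = realloc(a, 5) -> a = 0; heap: [0-4 ALLOC][5-23 FREE]
Op 3: a = realloc(a, 8) -> a = 0; heap: [0-7 ALLOC][8-23 FREE]
Op 4: b = malloc(8) -> b = 8; heap: [0-7 ALLOC][8-15 ALLOC][16-23 FREE]
Op 5: c = malloc(1) -> c = 16; heap: [0-7 ALLOC][8-15 ALLOC][16-16 ALLOC][17-23 FREE]
Op 6: free(a) -> (freed a); heap: [0-7 FREE][8-15 ALLOC][16-16 ALLOC][17-23 FREE]
Free blocks: [8 7] total_free=15 largest=8 -> 100*(15-8)/15 = 700/15 ≈ 46.667 -> rounds to 47

Answer: 47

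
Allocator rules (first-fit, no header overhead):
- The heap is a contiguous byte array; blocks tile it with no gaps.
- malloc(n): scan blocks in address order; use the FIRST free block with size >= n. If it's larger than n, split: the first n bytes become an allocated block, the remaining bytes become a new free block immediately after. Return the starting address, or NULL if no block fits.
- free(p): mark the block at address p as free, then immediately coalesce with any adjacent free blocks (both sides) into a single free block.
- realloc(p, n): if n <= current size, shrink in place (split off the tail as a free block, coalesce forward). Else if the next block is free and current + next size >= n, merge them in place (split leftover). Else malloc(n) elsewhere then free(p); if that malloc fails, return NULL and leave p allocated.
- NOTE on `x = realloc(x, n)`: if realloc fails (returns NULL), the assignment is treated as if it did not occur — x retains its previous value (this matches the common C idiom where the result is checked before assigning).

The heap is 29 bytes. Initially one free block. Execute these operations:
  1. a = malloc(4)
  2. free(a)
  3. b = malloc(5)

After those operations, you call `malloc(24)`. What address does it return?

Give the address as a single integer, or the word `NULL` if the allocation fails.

Op 1: a = malloc(4) -> a = 0; heap: [0-3 ALLOC][4-28 FREE]
Op 2: free(a) -> (freed a); heap: [0-28 FREE]
Op 3: b = malloc(5) -> b = 0; heap: [0-4 ALLOC][5-28 FREE]
malloc(24): first-fit scan over [0-4 ALLOC][5-28 FREE] -> 5

Answer: 5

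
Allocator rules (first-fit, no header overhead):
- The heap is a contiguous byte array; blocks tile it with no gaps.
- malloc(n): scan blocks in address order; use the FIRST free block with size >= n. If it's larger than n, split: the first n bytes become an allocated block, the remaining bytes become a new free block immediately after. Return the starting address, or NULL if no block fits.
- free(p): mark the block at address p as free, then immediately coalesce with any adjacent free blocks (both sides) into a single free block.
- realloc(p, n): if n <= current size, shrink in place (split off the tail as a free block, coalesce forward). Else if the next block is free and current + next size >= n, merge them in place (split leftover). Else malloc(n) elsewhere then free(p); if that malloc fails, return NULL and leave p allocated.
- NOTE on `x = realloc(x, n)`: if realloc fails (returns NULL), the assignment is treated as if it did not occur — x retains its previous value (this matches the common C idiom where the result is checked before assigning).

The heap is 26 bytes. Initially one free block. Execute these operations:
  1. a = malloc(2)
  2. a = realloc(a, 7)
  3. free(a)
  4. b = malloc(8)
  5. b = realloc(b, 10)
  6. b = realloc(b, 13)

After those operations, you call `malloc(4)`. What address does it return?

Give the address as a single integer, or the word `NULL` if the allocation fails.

Op 1: a = malloc(2) -> a = 0; heap: [0-1 ALLOC][2-25 FREE]
Op 2: a = realloc(a, 7) -> a = 0; heap: [0-6 ALLOC][7-25 FREE]
Op 3: free(a) -> (freed a); heap: [0-25 FREE]
Op 4: b = malloc(8) -> b = 0; heap: [0-7 ALLOC][8-25 FREE]
Op 5: b = realloc(b, 10) -> b = 0; heap: [0-9 ALLOC][10-25 FREE]
Op 6: b = realloc(b, 13) -> b = 0; heap: [0-12 ALLOC][13-25 FREE]
malloc(4): first-fit scan over [0-12 ALLOC][13-25 FREE] -> 13

Answer: 13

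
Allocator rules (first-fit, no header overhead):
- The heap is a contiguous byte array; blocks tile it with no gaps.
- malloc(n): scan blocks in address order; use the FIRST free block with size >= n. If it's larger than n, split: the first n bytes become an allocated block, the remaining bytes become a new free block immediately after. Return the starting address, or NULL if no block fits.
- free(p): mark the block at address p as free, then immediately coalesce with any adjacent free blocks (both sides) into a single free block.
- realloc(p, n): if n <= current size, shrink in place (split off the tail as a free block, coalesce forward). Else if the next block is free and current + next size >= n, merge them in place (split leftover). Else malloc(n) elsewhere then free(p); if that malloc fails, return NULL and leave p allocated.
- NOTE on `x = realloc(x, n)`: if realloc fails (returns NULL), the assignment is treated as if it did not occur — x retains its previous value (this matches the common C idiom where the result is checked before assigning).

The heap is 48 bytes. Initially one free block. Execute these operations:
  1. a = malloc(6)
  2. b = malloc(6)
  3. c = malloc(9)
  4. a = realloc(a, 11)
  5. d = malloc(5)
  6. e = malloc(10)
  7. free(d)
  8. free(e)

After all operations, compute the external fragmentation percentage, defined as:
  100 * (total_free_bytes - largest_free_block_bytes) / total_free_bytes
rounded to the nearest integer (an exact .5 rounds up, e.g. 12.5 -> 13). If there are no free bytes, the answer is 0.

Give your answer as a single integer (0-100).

Op 1: a = malloc(6) -> a = 0; heap: [0-5 ALLOC][6-47 FREE]
Op 2: b = malloc(6) -> b = 6; heap: [0-5 ALLOC][6-11 ALLOC][12-47 FREE]
Op 3: c = malloc(9) -> c = 12; heap: [0-5 ALLOC][6-11 ALLOC][12-20 ALLOC][21-47 FREE]
Op 4: a = realloc(a, 11) -> a = 21; heap: [0-5 FREE][6-11 ALLOC][12-20 ALLOC][21-31 ALLOC][32-47 FREE]
Op 5: d = malloc(5) -> d = 0; heap: [0-4 ALLOC][5-5 FREE][6-11 ALLOC][12-20 ALLOC][21-31 ALLOC][32-47 FREE]
Op 6: e = malloc(10) -> e = 32; heap: [0-4 ALLOC][5-5 FREE][6-11 ALLOC][12-20 ALLOC][21-31 ALLOC][32-41 ALLOC][42-47 FREE]
Op 7: free(d) -> (freed d); heap: [0-5 FREE][6-11 ALLOC][12-20 ALLOC][21-31 ALLOC][32-41 ALLOC][42-47 FREE]
Op 8: free(e) -> (freed e); heap: [0-5 FREE][6-11 ALLOC][12-20 ALLOC][21-31 ALLOC][32-47 FREE]
Free blocks: [6 16] total_free=22 largest=16 -> 100*(22-16)/22 = 600/22 ≈ 27.273 -> rounds to 27

Answer: 27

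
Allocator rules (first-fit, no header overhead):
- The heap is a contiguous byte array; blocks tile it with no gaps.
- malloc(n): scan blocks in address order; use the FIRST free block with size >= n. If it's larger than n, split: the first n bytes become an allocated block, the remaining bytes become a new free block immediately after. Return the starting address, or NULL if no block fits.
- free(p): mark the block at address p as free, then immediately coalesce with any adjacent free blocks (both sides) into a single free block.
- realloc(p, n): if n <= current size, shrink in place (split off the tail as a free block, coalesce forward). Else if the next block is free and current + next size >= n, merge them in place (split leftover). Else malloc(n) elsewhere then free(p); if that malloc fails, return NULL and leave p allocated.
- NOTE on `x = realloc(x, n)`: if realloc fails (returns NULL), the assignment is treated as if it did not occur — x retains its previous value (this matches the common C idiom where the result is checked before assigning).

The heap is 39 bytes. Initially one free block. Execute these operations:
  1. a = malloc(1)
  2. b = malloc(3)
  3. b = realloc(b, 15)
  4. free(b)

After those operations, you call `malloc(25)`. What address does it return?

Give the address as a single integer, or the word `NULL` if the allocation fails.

Answer: 1

Derivation:
Op 1: a = malloc(1) -> a = 0; heap: [0-0 ALLOC][1-38 FREE]
Op 2: b = malloc(3) -> b = 1; heap: [0-0 ALLOC][1-3 ALLOC][4-38 FREE]
Op 3: b = realloc(b, 15) -> b = 1; heap: [0-0 ALLOC][1-15 ALLOC][16-38 FREE]
Op 4: free(b) -> (freed b); heap: [0-0 ALLOC][1-38 FREE]
malloc(25): first-fit scan over [0-0 ALLOC][1-38 FREE] -> 1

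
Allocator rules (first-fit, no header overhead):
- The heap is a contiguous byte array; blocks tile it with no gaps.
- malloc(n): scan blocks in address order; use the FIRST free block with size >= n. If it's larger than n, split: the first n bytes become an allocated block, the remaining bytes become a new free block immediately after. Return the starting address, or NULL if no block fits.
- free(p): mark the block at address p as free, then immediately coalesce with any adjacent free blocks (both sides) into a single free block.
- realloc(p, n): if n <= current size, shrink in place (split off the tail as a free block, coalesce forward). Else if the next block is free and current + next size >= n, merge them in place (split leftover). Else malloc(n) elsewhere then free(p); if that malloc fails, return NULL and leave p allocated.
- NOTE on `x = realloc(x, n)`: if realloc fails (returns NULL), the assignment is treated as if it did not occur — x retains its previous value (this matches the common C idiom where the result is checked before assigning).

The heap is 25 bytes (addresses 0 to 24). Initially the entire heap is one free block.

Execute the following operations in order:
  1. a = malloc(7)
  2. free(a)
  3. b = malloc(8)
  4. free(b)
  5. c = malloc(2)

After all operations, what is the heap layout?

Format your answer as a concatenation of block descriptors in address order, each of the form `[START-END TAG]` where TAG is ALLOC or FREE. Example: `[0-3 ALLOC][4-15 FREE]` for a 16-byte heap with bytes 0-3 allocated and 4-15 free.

Op 1: a = malloc(7) -> a = 0; heap: [0-6 ALLOC][7-24 FREE]
Op 2: free(a) -> (freed a); heap: [0-24 FREE]
Op 3: b = malloc(8) -> b = 0; heap: [0-7 ALLOC][8-24 FREE]
Op 4: free(b) -> (freed b); heap: [0-24 FREE]
Op 5: c = malloc(2) -> c = 0; heap: [0-1 ALLOC][2-24 FREE]

Answer: [0-1 ALLOC][2-24 FREE]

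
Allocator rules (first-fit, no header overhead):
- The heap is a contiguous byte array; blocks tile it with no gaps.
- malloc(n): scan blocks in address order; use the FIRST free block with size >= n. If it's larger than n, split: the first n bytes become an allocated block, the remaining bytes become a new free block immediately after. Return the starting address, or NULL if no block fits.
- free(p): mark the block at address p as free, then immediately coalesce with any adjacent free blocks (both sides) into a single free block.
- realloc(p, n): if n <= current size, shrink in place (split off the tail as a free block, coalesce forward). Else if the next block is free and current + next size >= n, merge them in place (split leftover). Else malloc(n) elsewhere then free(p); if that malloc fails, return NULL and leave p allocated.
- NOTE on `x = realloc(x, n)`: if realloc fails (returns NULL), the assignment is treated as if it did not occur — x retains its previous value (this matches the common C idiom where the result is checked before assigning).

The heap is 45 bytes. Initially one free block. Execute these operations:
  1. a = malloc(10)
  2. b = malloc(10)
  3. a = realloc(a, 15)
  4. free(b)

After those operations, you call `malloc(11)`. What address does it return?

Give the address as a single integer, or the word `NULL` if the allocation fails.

Answer: 0

Derivation:
Op 1: a = malloc(10) -> a = 0; heap: [0-9 ALLOC][10-44 FREE]
Op 2: b = malloc(10) -> b = 10; heap: [0-9 ALLOC][10-19 ALLOC][20-44 FREE]
Op 3: a = realloc(a, 15) -> a = 20; heap: [0-9 FREE][10-19 ALLOC][20-34 ALLOC][35-44 FREE]
Op 4: free(b) -> (freed b); heap: [0-19 FREE][20-34 ALLOC][35-44 FREE]
malloc(11): first-fit scan over [0-19 FREE][20-34 ALLOC][35-44 FREE] -> 0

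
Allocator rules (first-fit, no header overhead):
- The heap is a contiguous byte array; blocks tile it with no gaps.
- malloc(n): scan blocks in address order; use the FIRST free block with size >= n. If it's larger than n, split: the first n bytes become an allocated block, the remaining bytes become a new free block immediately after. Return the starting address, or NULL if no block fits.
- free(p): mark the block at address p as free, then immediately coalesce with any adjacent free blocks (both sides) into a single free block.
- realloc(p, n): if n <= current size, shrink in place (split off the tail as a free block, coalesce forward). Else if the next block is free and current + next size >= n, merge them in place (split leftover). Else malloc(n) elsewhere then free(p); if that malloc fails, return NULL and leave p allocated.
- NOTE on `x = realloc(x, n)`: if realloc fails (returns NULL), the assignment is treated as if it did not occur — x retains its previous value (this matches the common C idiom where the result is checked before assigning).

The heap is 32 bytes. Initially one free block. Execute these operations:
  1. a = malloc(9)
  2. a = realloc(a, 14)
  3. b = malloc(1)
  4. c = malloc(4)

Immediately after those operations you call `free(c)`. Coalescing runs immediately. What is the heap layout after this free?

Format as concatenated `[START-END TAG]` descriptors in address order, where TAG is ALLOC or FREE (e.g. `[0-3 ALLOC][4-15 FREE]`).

Answer: [0-13 ALLOC][14-14 ALLOC][15-31 FREE]

Derivation:
Op 1: a = malloc(9) -> a = 0; heap: [0-8 ALLOC][9-31 FREE]
Op 2: a = realloc(a, 14) -> a = 0; heap: [0-13 ALLOC][14-31 FREE]
Op 3: b = malloc(1) -> b = 14; heap: [0-13 ALLOC][14-14 ALLOC][15-31 FREE]
Op 4: c = malloc(4) -> c = 15; heap: [0-13 ALLOC][14-14 ALLOC][15-18 ALLOC][19-31 FREE]
free(c): c = 15 -> block [15-18 ALLOC]; mark free, coalesce with adjacent free neighbors -> [0-13 ALLOC][14-14 ALLOC][15-31 FREE]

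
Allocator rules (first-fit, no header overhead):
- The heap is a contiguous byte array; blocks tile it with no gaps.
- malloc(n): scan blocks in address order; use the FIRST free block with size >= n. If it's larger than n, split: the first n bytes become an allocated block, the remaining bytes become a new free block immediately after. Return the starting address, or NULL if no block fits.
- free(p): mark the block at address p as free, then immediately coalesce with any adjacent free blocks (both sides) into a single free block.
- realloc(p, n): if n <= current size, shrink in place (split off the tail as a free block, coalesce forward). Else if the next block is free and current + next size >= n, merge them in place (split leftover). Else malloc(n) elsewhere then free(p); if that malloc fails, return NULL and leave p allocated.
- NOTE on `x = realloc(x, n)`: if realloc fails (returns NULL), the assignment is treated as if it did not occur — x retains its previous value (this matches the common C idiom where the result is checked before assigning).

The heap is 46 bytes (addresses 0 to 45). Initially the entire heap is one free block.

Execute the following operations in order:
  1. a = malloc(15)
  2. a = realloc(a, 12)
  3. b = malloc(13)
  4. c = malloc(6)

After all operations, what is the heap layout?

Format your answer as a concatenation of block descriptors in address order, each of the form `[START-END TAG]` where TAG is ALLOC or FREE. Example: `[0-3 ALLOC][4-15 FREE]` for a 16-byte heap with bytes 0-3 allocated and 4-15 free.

Op 1: a = malloc(15) -> a = 0; heap: [0-14 ALLOC][15-45 FREE]
Op 2: a = realloc(a, 12) -> a = 0; heap: [0-11 ALLOC][12-45 FREE]
Op 3: b = malloc(13) -> b = 12; heap: [0-11 ALLOC][12-24 ALLOC][25-45 FREE]
Op 4: c = malloc(6) -> c = 25; heap: [0-11 ALLOC][12-24 ALLOC][25-30 ALLOC][31-45 FREE]

Answer: [0-11 ALLOC][12-24 ALLOC][25-30 ALLOC][31-45 FREE]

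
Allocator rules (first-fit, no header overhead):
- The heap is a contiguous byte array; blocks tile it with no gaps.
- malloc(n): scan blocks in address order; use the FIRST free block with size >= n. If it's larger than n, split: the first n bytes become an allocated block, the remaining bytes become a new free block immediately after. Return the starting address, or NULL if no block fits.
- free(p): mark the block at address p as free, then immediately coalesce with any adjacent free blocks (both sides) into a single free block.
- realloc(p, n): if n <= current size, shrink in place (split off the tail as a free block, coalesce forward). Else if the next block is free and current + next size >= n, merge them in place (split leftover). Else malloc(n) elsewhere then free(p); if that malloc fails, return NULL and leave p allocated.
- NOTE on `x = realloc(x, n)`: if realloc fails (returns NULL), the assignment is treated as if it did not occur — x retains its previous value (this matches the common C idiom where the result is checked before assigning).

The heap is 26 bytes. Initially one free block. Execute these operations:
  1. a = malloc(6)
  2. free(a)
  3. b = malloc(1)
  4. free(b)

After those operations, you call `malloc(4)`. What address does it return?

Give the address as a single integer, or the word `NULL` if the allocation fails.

Answer: 0

Derivation:
Op 1: a = malloc(6) -> a = 0; heap: [0-5 ALLOC][6-25 FREE]
Op 2: free(a) -> (freed a); heap: [0-25 FREE]
Op 3: b = malloc(1) -> b = 0; heap: [0-0 ALLOC][1-25 FREE]
Op 4: free(b) -> (freed b); heap: [0-25 FREE]
malloc(4): first-fit scan over [0-25 FREE] -> 0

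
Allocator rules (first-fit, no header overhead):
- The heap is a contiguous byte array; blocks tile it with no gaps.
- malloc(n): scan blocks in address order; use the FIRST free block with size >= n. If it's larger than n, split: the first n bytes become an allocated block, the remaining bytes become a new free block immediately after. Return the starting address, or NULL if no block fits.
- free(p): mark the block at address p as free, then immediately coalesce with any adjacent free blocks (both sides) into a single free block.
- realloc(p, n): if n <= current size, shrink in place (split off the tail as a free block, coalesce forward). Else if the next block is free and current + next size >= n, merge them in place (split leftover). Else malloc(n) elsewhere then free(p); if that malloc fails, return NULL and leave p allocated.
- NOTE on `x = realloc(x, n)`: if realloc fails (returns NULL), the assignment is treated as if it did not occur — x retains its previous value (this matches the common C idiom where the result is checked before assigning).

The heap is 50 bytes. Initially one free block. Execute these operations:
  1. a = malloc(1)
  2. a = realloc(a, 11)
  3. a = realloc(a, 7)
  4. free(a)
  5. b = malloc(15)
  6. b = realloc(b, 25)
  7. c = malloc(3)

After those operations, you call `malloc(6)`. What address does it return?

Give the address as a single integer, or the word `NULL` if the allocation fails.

Op 1: a = malloc(1) -> a = 0; heap: [0-0 ALLOC][1-49 FREE]
Op 2: a = realloc(a, 11) -> a = 0; heap: [0-10 ALLOC][11-49 FREE]
Op 3: a = realloc(a, 7) -> a = 0; heap: [0-6 ALLOC][7-49 FREE]
Op 4: free(a) -> (freed a); heap: [0-49 FREE]
Op 5: b = malloc(15) -> b = 0; heap: [0-14 ALLOC][15-49 FREE]
Op 6: b = realloc(b, 25) -> b = 0; heap: [0-24 ALLOC][25-49 FREE]
Op 7: c = malloc(3) -> c = 25; heap: [0-24 ALLOC][25-27 ALLOC][28-49 FREE]
malloc(6): first-fit scan over [0-24 ALLOC][25-27 ALLOC][28-49 FREE] -> 28

Answer: 28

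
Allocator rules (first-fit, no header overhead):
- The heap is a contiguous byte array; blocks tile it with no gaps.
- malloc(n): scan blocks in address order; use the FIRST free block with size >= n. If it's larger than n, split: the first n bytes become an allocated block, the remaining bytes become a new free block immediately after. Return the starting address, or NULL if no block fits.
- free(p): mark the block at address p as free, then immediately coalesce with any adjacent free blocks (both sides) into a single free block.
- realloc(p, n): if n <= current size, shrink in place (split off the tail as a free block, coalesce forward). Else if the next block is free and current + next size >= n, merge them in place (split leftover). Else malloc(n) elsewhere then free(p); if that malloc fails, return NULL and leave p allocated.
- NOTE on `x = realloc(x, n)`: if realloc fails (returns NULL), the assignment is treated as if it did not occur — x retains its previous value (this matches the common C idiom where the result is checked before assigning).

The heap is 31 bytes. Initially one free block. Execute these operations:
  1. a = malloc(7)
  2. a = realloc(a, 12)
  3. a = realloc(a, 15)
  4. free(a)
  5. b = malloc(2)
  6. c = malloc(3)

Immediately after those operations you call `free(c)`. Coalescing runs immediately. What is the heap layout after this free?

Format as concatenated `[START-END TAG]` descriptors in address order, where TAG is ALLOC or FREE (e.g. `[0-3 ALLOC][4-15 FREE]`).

Op 1: a = malloc(7) -> a = 0; heap: [0-6 ALLOC][7-30 FREE]
Op 2: a = realloc(a, 12) -> a = 0; heap: [0-11 ALLOC][12-30 FREE]
Op 3: a = realloc(a, 15) -> a = 0; heap: [0-14 ALLOC][15-30 FREE]
Op 4: free(a) -> (freed a); heap: [0-30 FREE]
Op 5: b = malloc(2) -> b = 0; heap: [0-1 ALLOC][2-30 FREE]
Op 6: c = malloc(3) -> c = 2; heap: [0-1 ALLOC][2-4 ALLOC][5-30 FREE]
free(c): c = 2 -> block [2-4 ALLOC]; mark free, coalesce with adjacent free neighbors -> [0-1 ALLOC][2-30 FREE]

Answer: [0-1 ALLOC][2-30 FREE]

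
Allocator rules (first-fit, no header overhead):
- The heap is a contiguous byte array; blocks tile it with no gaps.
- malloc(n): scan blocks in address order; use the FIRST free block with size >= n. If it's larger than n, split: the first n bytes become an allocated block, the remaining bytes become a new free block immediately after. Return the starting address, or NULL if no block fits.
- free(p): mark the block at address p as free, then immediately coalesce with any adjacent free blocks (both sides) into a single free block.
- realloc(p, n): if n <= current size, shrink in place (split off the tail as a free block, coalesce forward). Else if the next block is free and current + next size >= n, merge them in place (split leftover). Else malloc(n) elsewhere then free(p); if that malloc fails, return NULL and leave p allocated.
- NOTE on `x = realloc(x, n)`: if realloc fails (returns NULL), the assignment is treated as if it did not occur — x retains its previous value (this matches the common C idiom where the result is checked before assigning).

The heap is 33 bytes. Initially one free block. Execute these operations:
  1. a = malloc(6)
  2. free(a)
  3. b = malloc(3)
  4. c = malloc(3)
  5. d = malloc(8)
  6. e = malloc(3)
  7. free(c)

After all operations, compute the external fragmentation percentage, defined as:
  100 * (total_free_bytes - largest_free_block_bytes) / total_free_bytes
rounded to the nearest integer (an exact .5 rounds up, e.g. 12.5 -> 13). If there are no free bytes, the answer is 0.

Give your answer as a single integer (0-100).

Answer: 16

Derivation:
Op 1: a = malloc(6) -> a = 0; heap: [0-5 ALLOC][6-32 FREE]
Op 2: free(a) -> (freed a); heap: [0-32 FREE]
Op 3: b = malloc(3) -> b = 0; heap: [0-2 ALLOC][3-32 FREE]
Op 4: c = malloc(3) -> c = 3; heap: [0-2 ALLOC][3-5 ALLOC][6-32 FREE]
Op 5: d = malloc(8) -> d = 6; heap: [0-2 ALLOC][3-5 ALLOC][6-13 ALLOC][14-32 FREE]
Op 6: e = malloc(3) -> e = 14; heap: [0-2 ALLOC][3-5 ALLOC][6-13 ALLOC][14-16 ALLOC][17-32 FREE]
Op 7: free(c) -> (freed c); heap: [0-2 ALLOC][3-5 FREE][6-13 ALLOC][14-16 ALLOC][17-32 FREE]
Free blocks: [3 16] total_free=19 largest=16 -> 100*(19-16)/19 = 300/19 ≈ 15.789 -> rounds to 16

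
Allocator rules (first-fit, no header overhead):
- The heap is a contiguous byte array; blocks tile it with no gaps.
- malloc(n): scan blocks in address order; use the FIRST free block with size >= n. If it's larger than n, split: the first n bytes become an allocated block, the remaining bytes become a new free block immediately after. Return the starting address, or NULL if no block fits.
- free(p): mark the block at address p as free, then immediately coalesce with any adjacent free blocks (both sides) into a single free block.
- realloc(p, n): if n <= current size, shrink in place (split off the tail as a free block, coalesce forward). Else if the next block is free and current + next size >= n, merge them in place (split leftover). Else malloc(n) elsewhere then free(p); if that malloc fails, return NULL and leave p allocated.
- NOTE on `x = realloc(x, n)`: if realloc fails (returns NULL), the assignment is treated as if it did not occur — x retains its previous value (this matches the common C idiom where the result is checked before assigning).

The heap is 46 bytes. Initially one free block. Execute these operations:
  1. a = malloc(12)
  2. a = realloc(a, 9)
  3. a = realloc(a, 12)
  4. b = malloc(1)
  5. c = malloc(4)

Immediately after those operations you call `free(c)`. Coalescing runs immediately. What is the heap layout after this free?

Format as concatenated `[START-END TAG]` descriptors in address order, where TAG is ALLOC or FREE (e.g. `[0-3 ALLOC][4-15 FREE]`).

Op 1: a = malloc(12) -> a = 0; heap: [0-11 ALLOC][12-45 FREE]
Op 2: a = realloc(a, 9) -> a = 0; heap: [0-8 ALLOC][9-45 FREE]
Op 3: a = realloc(a, 12) -> a = 0; heap: [0-11 ALLOC][12-45 FREE]
Op 4: b = malloc(1) -> b = 12; heap: [0-11 ALLOC][12-12 ALLOC][13-45 FREE]
Op 5: c = malloc(4) -> c = 13; heap: [0-11 ALLOC][12-12 ALLOC][13-16 ALLOC][17-45 FREE]
free(c): c = 13 -> block [13-16 ALLOC]; mark free, coalesce with adjacent free neighbors -> [0-11 ALLOC][12-12 ALLOC][13-45 FREE]

Answer: [0-11 ALLOC][12-12 ALLOC][13-45 FREE]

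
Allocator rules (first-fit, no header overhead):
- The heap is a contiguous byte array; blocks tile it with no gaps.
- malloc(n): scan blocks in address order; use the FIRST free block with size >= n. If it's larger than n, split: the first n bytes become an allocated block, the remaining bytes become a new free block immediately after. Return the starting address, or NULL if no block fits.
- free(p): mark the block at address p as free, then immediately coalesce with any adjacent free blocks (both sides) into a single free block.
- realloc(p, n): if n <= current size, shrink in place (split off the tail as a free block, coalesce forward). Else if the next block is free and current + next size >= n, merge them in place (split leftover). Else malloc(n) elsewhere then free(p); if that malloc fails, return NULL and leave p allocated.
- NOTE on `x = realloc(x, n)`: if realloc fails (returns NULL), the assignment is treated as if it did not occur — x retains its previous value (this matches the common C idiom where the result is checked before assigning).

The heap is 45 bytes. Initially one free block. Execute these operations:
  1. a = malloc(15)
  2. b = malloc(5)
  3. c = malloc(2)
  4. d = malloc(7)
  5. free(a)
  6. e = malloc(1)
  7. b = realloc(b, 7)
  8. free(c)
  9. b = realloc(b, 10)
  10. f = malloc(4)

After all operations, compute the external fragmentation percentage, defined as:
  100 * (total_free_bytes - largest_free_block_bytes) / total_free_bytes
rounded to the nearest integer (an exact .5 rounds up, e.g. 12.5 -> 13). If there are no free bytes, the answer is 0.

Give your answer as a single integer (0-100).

Op 1: a = malloc(15) -> a = 0; heap: [0-14 ALLOC][15-44 FREE]
Op 2: b = malloc(5) -> b = 15; heap: [0-14 ALLOC][15-19 ALLOC][20-44 FREE]
Op 3: c = malloc(2) -> c = 20; heap: [0-14 ALLOC][15-19 ALLOC][20-21 ALLOC][22-44 FREE]
Op 4: d = malloc(7) -> d = 22; heap: [0-14 ALLOC][15-19 ALLOC][20-21 ALLOC][22-28 ALLOC][29-44 FREE]
Op 5: free(a) -> (freed a); heap: [0-14 FREE][15-19 ALLOC][20-21 ALLOC][22-28 ALLOC][29-44 FREE]
Op 6: e = malloc(1) -> e = 0; heap: [0-0 ALLOC][1-14 FREE][15-19 ALLOC][20-21 ALLOC][22-28 ALLOC][29-44 FREE]
Op 7: b = realloc(b, 7) -> b = 1; heap: [0-0 ALLOC][1-7 ALLOC][8-19 FREE][20-21 ALLOC][22-28 ALLOC][29-44 FREE]
Op 8: free(c) -> (freed c); heap: [0-0 ALLOC][1-7 ALLOC][8-21 FREE][22-28 ALLOC][29-44 FREE]
Op 9: b = realloc(b, 10) -> b = 1; heap: [0-0 ALLOC][1-10 ALLOC][11-21 FREE][22-28 ALLOC][29-44 FREE]
Op 10: f = malloc(4) -> f = 11; heap: [0-0 ALLOC][1-10 ALLOC][11-14 ALLOC][15-21 FREE][22-28 ALLOC][29-44 FREE]
Free blocks: [7 16] total_free=23 largest=16 -> 100*(23-16)/23 = 700/23 ≈ 30.435 -> rounds to 30

Answer: 30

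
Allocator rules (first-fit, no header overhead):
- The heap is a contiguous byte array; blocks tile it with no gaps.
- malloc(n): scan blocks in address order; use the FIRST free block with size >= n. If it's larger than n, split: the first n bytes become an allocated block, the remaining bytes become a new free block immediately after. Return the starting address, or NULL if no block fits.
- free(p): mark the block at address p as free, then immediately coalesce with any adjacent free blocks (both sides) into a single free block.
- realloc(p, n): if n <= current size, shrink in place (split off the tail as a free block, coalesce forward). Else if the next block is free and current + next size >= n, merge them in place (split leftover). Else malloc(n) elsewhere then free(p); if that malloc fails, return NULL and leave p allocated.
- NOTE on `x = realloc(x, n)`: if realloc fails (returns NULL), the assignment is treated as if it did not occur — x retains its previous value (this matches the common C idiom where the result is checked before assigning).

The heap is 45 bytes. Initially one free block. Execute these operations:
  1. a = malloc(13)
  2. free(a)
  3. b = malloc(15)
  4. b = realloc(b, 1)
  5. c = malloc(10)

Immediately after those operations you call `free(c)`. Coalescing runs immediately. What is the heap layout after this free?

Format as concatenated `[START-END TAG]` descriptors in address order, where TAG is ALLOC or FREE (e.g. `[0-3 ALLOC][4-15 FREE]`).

Answer: [0-0 ALLOC][1-44 FREE]

Derivation:
Op 1: a = malloc(13) -> a = 0; heap: [0-12 ALLOC][13-44 FREE]
Op 2: free(a) -> (freed a); heap: [0-44 FREE]
Op 3: b = malloc(15) -> b = 0; heap: [0-14 ALLOC][15-44 FREE]
Op 4: b = realloc(b, 1) -> b = 0; heap: [0-0 ALLOC][1-44 FREE]
Op 5: c = malloc(10) -> c = 1; heap: [0-0 ALLOC][1-10 ALLOC][11-44 FREE]
free(c): c = 1 -> block [1-10 ALLOC]; mark free, coalesce with adjacent free neighbors -> [0-0 ALLOC][1-44 FREE]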